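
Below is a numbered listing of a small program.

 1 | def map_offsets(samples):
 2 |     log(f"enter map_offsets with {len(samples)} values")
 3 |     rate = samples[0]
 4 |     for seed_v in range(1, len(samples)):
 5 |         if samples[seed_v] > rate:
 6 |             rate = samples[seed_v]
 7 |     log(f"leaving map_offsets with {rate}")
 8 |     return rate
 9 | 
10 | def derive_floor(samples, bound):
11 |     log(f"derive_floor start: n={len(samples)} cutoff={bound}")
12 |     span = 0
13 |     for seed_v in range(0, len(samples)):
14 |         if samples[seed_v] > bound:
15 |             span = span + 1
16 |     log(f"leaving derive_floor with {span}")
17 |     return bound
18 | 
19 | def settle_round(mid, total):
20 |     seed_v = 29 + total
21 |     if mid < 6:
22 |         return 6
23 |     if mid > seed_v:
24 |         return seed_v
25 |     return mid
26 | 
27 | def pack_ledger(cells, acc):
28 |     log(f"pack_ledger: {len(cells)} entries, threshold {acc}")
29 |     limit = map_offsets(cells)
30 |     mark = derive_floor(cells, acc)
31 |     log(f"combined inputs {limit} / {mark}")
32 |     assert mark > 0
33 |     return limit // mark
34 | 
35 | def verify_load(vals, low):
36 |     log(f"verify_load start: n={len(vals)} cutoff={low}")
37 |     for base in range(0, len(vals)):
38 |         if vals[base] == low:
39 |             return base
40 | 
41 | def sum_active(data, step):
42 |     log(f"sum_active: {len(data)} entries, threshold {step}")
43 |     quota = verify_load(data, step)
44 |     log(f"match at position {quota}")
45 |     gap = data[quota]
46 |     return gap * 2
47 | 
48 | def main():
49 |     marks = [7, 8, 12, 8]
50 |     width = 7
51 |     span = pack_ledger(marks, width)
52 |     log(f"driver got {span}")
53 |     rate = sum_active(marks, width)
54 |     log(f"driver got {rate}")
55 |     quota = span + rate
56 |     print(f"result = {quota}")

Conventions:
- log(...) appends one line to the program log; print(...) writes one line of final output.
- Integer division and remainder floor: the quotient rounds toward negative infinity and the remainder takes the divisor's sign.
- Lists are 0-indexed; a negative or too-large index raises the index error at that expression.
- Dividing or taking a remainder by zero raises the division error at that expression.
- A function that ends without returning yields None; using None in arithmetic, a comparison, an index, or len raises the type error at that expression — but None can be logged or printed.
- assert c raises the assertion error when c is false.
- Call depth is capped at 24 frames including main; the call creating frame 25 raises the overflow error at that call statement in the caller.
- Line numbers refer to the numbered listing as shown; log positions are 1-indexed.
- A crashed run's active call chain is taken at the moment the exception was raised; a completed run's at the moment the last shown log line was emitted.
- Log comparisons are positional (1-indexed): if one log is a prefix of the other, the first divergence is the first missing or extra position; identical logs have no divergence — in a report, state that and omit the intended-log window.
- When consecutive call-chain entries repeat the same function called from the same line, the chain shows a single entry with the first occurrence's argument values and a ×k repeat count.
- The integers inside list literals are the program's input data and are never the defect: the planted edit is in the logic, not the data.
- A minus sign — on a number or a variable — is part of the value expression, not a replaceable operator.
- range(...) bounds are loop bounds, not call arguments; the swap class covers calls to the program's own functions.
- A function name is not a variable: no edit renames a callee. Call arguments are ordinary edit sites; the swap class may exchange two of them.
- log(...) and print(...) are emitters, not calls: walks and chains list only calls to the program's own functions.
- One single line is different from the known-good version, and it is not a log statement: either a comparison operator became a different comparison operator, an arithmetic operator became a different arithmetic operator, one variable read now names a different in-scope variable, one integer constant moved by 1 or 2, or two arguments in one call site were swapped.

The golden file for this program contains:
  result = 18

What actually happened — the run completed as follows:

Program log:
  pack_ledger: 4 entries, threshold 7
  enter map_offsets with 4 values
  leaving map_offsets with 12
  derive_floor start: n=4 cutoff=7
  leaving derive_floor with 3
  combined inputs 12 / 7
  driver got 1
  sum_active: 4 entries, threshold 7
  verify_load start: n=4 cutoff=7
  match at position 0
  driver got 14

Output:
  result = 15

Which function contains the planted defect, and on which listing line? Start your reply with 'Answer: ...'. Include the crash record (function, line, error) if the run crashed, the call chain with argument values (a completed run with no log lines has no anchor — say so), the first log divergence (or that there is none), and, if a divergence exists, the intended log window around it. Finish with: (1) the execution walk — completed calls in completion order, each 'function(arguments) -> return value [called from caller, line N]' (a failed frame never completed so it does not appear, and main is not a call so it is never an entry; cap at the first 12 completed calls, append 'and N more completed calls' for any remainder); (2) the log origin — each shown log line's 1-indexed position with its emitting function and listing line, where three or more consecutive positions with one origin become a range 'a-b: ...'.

Answer: the defect is in derive_floor at line 17.
Core observation: The log first diverges at position 6: the faulty run prints 'combined inputs 12 / 7' where the working version prints 'combined inputs 12 / 3'.
Call chain: main.
First divergence: position 6; shown 'combined inputs 12 / 7' vs intended 'combined inputs 12 / 3'.
Intended log window:
  4: derive_floor start: n=4 cutoff=7
  5: leaving derive_floor with 3
  6: combined inputs 12 / 3
  7: driver got 4
Execution walk:
  map_offsets([7, 8, 12, 8]) -> 12  [called from pack_ledger, line 29]
  derive_floor([7, 8, 12, 8], 7) -> 7  [called from pack_ledger, line 30]
  pack_ledger([7, 8, 12, 8], 7) -> 1  [called from main, line 51]
  verify_load([7, 8, 12, 8], 7) -> 0  [called from sum_active, line 43]
  sum_active([7, 8, 12, 8], 7) -> 14  [called from main, line 53]
Origin of each log line:
  1: emitted by pack_ledger (line 28)
  2: emitted by map_offsets (line 2)
  3: emitted by map_offsets (line 7)
  4: emitted by derive_floor (line 11)
  5: emitted by derive_floor (line 16)
  6: emitted by pack_ledger (line 31)
  7: emitted by main (line 52)
  8: emitted by sum_active (line 42)
  9: emitted by verify_load (line 36)
  10: emitted by sum_active (line 44)
  11: emitted by main (line 54)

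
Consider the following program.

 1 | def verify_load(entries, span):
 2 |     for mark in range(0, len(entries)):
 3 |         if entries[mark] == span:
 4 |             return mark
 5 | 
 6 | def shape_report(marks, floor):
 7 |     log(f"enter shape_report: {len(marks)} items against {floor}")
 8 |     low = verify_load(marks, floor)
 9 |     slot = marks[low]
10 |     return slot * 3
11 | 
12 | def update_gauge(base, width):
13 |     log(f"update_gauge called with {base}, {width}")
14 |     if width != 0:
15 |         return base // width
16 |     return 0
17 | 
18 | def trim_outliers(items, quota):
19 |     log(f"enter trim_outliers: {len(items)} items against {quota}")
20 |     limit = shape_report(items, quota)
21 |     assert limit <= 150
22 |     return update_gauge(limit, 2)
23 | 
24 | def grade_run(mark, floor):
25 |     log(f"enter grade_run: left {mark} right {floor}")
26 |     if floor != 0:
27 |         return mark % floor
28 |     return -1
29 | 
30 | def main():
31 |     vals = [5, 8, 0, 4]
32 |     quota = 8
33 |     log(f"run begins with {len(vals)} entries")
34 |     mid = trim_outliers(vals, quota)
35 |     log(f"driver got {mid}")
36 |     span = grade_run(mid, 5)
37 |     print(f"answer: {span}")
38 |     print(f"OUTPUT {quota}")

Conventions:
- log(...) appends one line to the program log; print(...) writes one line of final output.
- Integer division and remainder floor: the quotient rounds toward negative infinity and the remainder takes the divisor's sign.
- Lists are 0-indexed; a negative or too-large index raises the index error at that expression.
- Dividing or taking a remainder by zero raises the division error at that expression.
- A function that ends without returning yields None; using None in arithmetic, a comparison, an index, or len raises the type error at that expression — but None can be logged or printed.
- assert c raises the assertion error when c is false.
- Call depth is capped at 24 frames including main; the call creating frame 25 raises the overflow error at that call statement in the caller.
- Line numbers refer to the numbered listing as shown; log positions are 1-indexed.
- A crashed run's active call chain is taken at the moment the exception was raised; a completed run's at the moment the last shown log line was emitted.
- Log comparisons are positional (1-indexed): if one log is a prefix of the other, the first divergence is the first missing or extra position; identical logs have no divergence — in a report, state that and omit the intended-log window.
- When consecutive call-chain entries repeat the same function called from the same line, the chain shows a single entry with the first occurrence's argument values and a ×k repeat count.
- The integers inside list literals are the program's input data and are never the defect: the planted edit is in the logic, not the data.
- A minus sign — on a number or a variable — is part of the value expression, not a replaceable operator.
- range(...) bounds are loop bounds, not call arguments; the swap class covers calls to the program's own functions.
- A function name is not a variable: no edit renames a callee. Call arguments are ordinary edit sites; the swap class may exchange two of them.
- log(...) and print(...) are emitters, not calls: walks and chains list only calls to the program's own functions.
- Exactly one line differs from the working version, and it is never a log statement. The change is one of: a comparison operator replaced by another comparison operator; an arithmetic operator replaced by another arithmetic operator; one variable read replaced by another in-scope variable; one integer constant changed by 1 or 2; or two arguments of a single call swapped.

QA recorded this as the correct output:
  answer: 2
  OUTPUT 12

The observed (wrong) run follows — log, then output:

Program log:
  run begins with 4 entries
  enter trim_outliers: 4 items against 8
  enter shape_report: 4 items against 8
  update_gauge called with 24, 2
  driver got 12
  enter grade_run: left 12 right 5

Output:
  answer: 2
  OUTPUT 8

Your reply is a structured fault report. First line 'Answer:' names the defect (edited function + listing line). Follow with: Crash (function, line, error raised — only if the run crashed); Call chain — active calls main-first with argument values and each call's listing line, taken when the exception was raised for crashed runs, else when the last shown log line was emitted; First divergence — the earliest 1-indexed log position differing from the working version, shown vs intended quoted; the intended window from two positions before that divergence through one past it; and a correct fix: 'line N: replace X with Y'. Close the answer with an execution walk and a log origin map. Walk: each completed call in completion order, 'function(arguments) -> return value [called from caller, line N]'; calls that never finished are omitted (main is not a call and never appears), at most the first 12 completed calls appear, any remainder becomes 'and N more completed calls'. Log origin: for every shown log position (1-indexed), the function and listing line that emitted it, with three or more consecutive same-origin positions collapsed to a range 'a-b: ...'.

Answer: the defect is in main at line 38.
Key observation: Every logged value matches the working version; the printed result is what differs.
Call chain: main -> grade_run(12, 5) (called at line 36).
First divergence: none (the log streams are identical).
Execution walk:
  verify_load([5, 8, 0, 4], 8) -> 1  [called from shape_report, line 8]
  shape_report([5, 8, 0, 4], 8) -> 24  [called from trim_outliers, line 20]
  update_gauge(24, 2) -> 12  [called from trim_outliers, line 22]
  trim_outliers([5, 8, 0, 4], 8) -> 12  [called from main, line 34]
  grade_run(12, 5) -> 2  [called from main, line 36]
Origin of each log line:
  1: logged in main at line 33
  2: logged in trim_outliers at line 19
  3: logged in shape_report at line 7
  4: logged in update_gauge at line 13
  5: logged in main at line 35
  6: logged in grade_run at line 25
A correct fix: line 38: replace `quota` with `mid`.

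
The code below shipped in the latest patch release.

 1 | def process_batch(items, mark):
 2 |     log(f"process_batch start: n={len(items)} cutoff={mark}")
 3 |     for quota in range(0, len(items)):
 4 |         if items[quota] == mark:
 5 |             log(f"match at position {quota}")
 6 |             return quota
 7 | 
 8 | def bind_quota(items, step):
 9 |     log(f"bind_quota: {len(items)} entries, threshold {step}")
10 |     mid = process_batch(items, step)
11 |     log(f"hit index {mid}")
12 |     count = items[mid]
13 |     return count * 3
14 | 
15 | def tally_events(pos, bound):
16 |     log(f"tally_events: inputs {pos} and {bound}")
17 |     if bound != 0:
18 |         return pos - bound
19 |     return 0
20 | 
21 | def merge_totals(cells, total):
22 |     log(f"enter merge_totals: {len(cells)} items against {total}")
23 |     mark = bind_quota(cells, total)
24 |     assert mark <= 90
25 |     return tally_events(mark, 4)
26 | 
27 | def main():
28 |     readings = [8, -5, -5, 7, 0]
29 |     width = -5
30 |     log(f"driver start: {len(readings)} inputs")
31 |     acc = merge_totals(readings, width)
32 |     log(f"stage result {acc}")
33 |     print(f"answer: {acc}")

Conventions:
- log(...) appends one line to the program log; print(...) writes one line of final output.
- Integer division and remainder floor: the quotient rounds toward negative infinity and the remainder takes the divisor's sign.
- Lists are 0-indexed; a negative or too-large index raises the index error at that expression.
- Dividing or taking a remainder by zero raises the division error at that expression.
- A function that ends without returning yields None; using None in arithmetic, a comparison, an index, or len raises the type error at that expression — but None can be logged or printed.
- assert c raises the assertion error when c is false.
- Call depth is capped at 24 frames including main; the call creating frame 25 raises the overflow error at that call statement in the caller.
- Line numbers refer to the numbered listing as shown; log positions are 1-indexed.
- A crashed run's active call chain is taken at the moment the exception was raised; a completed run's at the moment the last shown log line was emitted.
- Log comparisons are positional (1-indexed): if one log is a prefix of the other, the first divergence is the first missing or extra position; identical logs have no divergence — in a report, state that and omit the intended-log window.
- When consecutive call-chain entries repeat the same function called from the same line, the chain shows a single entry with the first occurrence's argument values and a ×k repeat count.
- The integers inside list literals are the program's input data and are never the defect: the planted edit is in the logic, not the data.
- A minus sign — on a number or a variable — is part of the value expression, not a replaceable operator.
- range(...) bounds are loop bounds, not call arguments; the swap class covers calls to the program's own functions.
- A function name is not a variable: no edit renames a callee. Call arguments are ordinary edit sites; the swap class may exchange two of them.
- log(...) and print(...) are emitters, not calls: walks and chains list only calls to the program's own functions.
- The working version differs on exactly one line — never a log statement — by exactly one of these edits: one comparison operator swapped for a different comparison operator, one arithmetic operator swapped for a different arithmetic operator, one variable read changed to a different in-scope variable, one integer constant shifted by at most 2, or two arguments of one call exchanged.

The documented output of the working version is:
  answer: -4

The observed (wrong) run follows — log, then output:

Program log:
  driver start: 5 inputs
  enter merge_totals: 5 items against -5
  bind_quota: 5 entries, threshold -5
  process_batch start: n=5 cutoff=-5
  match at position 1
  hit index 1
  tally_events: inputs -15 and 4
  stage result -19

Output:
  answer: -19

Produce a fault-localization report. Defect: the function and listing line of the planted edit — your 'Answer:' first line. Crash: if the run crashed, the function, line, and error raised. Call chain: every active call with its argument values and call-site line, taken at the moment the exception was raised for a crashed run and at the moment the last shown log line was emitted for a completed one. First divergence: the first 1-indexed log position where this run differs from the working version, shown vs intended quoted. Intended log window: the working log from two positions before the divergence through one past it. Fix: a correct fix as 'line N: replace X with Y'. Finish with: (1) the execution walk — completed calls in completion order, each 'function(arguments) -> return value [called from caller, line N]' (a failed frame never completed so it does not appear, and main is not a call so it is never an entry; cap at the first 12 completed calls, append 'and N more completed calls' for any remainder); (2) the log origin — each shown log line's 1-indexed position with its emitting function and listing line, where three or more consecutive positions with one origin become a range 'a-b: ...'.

Answer: the defect is in tally_events at line 18.
Key observation: Log line 8 is where behavior first shows: 'stage result -19' appears instead of 'stage result -4'.
Call chain: main.
First divergence: position 8 — the shown line 'stage result -19' should read 'stage result -4'.
Intended log window:
  6: hit index 1
  7: tally_events: inputs -15 and 4
  8: stage result -4
Execution walk:
  process_batch([8, -5, -5, 7, 0], -5) -> 1  [called from bind_quota, line 10]
  bind_quota([8, -5, -5, 7, 0], -5) -> -15  [called from merge_totals, line 23]
  tally_events(-15, 4) -> -19  [called from merge_totals, line 25]
  merge_totals([8, -5, -5, 7, 0], -5) -> -19  [called from main, line 31]
Origin of each log line:
  1: logged in main at line 30
  2: logged in merge_totals at line 22
  3: logged in bind_quota at line 9
  4: logged in process_batch at line 2
  5: logged in process_batch at line 5
  6: logged in bind_quota at line 11
  7: logged in tally_events at line 16
  8: logged in main at line 32
A correct fix: line 18: replace `-` with `//`.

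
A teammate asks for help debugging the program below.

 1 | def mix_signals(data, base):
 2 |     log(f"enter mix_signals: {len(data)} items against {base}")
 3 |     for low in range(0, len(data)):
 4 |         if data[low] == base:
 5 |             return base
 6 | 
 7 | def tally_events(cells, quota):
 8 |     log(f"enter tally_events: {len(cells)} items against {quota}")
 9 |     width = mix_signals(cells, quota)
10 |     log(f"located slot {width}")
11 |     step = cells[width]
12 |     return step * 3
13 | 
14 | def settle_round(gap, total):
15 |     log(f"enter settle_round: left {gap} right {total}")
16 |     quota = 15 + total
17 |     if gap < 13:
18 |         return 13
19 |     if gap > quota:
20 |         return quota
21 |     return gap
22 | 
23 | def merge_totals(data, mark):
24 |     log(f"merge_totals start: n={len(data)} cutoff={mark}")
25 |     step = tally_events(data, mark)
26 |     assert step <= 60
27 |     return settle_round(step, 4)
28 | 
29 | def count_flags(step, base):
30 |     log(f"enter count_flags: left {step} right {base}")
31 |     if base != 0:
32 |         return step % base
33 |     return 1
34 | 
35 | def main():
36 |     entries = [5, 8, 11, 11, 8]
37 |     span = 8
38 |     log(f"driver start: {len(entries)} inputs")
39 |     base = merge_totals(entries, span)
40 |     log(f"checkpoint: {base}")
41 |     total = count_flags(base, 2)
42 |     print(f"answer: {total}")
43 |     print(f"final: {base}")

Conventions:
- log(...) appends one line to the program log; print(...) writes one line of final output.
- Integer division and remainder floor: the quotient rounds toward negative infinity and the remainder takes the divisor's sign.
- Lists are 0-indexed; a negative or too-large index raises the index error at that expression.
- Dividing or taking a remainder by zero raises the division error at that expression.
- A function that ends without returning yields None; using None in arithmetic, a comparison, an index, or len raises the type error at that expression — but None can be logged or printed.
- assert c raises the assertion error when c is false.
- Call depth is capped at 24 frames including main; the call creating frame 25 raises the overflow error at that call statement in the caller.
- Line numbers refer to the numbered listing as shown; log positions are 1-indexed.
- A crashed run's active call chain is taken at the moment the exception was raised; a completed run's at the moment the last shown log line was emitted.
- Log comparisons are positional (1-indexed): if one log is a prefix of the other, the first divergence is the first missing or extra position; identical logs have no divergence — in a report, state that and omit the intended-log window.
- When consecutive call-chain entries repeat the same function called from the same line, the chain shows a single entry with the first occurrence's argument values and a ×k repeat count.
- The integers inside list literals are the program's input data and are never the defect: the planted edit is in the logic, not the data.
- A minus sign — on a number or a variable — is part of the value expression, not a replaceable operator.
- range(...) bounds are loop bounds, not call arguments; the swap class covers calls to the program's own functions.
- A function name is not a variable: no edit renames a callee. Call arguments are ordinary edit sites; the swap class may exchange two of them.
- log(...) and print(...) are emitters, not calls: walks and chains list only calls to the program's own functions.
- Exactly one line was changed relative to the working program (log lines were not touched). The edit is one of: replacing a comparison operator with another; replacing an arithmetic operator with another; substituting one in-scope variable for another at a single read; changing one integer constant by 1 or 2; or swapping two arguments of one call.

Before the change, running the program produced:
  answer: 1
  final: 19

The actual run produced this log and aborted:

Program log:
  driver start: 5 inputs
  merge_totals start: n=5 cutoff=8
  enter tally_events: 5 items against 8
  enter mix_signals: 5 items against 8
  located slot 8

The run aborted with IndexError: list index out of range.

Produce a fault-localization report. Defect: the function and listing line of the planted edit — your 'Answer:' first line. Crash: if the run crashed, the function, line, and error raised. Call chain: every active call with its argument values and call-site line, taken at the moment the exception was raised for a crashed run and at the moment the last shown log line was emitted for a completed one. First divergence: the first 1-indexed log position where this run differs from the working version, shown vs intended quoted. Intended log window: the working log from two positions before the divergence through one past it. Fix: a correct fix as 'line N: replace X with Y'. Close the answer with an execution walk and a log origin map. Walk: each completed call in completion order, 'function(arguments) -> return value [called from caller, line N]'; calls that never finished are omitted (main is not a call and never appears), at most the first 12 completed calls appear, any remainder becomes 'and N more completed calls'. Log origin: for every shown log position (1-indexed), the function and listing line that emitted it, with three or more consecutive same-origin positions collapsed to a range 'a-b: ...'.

Answer: the defect is in mix_signals at line 5.
Core observation: The log first diverges at position 5: the faulty run prints 'located slot 8' where the working version prints 'located slot 1'.
Crash: tally_events, line 11, IndexError.
Call chain: main -> merge_totals([5, 8, 11, 11, 8], 8) (called at line 39) -> tally_events([5, 8, 11, 11, 8], 8) (called at line 25).
First divergence: at position 5 the run shows 'located slot 8' where the working version logs 'located slot 1'.
Intended log window:
  3: enter tally_events: 5 items against 8
  4: enter mix_signals: 5 items against 8
  5: located slot 1
  6: enter settle_round: left 24 right 4
Execution walk:
  mix_signals([5, 8, 11, 11, 8], 8) -> 8  [called from tally_events, line 9]
Log line origins:
  1: emitted by main (line 38)
  2: emitted by merge_totals (line 24)
  3: emitted by tally_events (line 8)
  4: emitted by mix_signals (line 2)
  5: emitted by tally_events (line 10)
A correct fix: line 5: replace `base` with `low`.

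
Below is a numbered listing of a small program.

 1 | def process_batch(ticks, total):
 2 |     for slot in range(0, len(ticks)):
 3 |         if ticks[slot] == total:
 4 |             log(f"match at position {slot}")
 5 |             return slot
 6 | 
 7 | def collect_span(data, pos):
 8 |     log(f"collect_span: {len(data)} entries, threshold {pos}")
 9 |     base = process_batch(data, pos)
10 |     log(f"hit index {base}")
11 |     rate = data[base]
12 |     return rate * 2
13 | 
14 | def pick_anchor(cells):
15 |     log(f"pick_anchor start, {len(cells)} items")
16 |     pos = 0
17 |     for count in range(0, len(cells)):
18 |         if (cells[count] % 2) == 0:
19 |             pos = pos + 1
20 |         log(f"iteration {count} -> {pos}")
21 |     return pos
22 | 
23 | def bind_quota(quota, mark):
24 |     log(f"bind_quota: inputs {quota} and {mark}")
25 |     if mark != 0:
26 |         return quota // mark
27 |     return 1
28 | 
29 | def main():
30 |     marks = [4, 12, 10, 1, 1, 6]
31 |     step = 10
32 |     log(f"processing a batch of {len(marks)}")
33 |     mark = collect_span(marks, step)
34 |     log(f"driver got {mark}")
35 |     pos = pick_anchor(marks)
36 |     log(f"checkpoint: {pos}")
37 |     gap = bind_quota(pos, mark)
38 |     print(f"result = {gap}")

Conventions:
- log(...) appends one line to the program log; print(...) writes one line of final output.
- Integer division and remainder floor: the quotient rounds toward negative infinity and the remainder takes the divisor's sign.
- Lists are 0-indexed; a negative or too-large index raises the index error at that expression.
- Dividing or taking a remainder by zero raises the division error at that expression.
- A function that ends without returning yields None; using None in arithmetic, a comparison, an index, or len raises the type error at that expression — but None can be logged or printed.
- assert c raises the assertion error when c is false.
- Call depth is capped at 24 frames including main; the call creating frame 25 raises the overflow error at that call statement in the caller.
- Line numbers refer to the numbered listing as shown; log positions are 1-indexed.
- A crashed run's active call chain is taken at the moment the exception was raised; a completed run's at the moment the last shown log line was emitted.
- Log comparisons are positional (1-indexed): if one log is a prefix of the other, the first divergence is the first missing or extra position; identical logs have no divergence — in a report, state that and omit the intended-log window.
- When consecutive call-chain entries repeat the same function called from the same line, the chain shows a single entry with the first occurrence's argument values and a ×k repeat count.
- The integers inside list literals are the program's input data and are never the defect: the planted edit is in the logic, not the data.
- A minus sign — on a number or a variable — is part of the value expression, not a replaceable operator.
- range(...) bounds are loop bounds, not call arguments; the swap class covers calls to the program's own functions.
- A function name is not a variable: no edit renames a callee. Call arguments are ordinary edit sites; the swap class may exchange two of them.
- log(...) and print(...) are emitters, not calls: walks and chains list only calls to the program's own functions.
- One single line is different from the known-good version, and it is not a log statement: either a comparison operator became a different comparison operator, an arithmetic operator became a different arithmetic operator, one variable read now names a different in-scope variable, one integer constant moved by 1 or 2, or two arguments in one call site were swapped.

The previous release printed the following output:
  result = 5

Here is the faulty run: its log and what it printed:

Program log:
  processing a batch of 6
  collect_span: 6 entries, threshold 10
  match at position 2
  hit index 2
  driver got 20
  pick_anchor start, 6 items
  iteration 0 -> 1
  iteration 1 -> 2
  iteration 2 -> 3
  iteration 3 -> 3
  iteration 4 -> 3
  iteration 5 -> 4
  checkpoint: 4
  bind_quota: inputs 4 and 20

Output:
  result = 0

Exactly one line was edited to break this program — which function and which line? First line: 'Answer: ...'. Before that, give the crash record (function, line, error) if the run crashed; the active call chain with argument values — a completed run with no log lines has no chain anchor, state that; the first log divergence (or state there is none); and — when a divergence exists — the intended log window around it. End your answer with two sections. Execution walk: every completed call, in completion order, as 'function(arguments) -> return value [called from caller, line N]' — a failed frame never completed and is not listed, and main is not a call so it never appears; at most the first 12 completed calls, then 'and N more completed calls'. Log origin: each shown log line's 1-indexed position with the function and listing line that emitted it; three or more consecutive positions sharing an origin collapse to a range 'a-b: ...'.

Answer: the defect is in main at line 37.
Key observation: The log first diverges at position 14: the faulty run prints 'bind_quota: inputs 4 and 20' where the working version prints 'bind_quota: inputs 20 and 4'.
Call chain: main -> bind_quota(4, 20) (called at line 37).
First divergence: position 14; shown 'bind_quota: inputs 4 and 20' vs intended 'bind_quota: inputs 20 and 4'.
Intended log window:
  12: iteration 5 -> 4
  13: checkpoint: 4
  14: bind_quota: inputs 20 and 4
Execution walk:
  process_batch([4, 12, 10, 1, 1, 6], 10) -> 2  [called from collect_span, line 9]
  collect_span([4, 12, 10, 1, 1, 6], 10) -> 20  [called from main, line 33]
  pick_anchor([4, 12, 10, 1, 1, 6]) -> 4  [called from main, line 35]
  bind_quota(4, 20) -> 0  [called from main, line 37]
Log origins:
  1 — main, line 32
  2 — collect_span, line 8
  3 — process_batch, line 4
  4 — collect_span, line 10
  5 — main, line 34
  6 — pick_anchor, line 15
  7-12 — pick_anchor, line 20
  13 — main, line 36
  14 — bind_quota, line 24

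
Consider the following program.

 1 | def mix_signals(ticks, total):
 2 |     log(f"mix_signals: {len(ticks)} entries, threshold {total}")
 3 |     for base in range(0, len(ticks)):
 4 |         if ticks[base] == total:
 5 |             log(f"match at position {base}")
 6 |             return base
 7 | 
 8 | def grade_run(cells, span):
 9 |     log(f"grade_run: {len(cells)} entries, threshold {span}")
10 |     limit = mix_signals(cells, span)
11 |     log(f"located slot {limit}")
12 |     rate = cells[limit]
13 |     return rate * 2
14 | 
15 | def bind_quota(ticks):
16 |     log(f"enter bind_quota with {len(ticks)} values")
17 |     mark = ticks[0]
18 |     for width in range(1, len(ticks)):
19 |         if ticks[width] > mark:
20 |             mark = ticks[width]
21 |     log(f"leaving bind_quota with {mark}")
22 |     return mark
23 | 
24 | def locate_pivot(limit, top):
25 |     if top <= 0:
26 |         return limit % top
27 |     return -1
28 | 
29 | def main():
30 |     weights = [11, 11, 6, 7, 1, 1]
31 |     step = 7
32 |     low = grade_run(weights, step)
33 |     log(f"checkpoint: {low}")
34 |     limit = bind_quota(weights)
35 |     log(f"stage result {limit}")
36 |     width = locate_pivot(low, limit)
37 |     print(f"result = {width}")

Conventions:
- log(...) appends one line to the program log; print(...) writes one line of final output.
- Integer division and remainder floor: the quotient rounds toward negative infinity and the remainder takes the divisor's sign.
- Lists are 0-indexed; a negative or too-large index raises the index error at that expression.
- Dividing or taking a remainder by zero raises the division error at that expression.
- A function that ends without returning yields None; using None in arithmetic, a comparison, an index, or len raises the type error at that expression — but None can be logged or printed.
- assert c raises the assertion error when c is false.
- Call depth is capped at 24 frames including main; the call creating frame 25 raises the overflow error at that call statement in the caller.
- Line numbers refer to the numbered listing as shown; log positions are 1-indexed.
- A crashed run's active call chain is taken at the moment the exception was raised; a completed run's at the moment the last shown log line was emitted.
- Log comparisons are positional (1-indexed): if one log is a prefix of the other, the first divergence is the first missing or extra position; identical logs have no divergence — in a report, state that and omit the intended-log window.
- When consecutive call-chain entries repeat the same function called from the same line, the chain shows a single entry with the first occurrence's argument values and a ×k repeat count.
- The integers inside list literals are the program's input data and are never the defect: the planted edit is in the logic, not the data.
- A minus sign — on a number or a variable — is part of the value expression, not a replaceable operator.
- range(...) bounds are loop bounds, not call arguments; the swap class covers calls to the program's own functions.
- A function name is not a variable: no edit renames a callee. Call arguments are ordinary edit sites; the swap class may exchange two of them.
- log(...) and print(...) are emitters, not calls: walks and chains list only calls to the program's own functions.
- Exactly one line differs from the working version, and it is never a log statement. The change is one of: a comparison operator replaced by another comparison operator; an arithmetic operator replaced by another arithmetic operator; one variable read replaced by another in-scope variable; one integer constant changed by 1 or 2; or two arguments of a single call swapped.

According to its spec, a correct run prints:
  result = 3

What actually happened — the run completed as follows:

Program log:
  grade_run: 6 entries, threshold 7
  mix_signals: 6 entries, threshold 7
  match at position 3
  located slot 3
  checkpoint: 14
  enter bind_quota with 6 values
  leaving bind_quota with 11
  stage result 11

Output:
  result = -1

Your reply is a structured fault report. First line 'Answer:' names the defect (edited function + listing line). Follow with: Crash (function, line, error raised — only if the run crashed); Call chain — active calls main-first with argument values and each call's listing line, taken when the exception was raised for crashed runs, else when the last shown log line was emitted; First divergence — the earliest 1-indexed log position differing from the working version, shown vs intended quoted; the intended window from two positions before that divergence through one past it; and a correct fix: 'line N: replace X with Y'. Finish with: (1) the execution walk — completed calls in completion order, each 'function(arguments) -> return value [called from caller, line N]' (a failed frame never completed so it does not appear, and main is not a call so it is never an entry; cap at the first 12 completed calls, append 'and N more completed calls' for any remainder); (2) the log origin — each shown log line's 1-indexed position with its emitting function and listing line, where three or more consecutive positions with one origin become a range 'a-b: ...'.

Answer: the defect is in locate_pivot at line 25.
Key observation: Every logged value matches the working version; the printed result is what differs.
Call chain: main.
First divergence: none — the logs agree in full.
Execution walk:
  mix_signals([11, 11, 6, 7, 1, 1], 7) -> 3  [called from grade_run, line 10]
  grade_run([11, 11, 6, 7, 1, 1], 7) -> 14  [called from main, line 32]
  bind_quota([11, 11, 6, 7, 1, 1]) -> 11  [called from main, line 34]
  locate_pivot(14, 11) -> -1  [called from main, line 36]
Log line origins:
  1: logged in grade_run at line 9
  2: logged in mix_signals at line 2
  3: logged in mix_signals at line 5
  4: logged in grade_run at line 11
  5: logged in main at line 33
  6: logged in bind_quota at line 16
  7: logged in bind_quota at line 21
  8: logged in main at line 35
A correct fix: line 25: replace `<=` with `!=`.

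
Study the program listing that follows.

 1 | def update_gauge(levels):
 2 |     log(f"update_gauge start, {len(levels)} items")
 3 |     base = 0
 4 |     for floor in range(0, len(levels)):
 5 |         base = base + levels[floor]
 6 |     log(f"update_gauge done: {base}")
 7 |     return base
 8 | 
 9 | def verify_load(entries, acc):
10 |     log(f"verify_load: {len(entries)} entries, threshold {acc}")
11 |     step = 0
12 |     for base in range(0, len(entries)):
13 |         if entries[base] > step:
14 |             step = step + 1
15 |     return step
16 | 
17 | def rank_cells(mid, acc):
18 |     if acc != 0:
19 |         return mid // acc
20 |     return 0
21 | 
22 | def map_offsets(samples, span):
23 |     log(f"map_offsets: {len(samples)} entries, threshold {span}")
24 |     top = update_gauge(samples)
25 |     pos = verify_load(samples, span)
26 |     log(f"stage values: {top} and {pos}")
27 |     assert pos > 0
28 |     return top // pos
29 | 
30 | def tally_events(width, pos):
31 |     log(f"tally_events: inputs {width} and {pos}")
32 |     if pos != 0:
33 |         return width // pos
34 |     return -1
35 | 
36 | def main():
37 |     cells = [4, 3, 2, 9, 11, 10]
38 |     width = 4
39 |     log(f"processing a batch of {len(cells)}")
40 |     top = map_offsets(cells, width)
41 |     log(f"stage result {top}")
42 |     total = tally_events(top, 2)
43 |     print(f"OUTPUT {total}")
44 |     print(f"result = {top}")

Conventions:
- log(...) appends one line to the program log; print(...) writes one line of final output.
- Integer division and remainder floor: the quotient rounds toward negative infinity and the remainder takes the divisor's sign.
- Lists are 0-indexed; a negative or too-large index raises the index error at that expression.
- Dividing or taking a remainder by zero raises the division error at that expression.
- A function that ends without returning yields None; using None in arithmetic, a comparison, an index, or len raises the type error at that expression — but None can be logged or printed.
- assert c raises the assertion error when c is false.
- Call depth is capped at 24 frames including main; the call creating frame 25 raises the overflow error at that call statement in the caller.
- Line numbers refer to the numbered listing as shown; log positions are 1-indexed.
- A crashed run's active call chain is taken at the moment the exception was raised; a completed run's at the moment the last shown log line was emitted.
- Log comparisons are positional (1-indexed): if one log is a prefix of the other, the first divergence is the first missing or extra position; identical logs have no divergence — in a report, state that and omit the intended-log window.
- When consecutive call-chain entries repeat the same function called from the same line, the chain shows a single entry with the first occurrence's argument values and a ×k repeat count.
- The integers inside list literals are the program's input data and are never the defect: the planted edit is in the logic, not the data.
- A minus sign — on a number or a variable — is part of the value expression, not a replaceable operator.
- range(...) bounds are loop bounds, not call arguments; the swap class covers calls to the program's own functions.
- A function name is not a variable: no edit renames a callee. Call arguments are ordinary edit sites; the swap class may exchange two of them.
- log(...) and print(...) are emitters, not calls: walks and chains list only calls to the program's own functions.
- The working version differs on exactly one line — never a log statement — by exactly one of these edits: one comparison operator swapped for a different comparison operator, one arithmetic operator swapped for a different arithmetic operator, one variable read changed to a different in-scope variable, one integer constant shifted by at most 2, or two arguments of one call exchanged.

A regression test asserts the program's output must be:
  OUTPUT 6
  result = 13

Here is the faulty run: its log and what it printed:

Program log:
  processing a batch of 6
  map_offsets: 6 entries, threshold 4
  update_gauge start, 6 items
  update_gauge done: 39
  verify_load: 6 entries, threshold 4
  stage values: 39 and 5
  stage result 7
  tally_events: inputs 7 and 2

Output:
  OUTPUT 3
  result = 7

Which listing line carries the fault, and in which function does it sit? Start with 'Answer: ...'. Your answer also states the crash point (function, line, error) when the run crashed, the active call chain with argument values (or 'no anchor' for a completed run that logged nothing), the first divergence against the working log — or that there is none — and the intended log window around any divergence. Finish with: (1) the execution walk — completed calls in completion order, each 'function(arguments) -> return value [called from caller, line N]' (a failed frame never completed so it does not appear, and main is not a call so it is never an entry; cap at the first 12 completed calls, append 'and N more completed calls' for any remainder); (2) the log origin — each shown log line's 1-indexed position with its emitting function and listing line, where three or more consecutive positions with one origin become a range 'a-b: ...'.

Answer: the defect is in verify_load at line 13.
Key observation: At log position 6 the runs split — shown 'stage values: 39 and 5', but the working version logs 'stage values: 39 and 3'.
Call chain: main -> tally_events(7, 2) (called at line 42).
First divergence: position 6; shown 'stage values: 39 and 5' vs intended 'stage values: 39 and 3'.
Intended log window:
  4: update_gauge done: 39
  5: verify_load: 6 entries, threshold 4
  6: stage values: 39 and 3
  7: stage result 13
Execution walk:
  update_gauge([4, 3, 2, 9, 11, 10]) -> 39  [called from map_offsets, line 24]
  verify_load([4, 3, 2, 9, 11, 10], 4) -> 5  [called from map_offsets, line 25]
  map_offsets([4, 3, 2, 9, 11, 10], 4) -> 7  [called from main, line 40]
  tally_events(7, 2) -> 3  [called from main, line 42]
Log origins:
  1: from main, line 39
  2: from map_offsets, line 23
  3: from update_gauge, line 2
  4: from update_gauge, line 6
  5: from verify_load, line 10
  6: from map_offsets, line 26
  7: from main, line 41
  8: from tally_events, line 31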